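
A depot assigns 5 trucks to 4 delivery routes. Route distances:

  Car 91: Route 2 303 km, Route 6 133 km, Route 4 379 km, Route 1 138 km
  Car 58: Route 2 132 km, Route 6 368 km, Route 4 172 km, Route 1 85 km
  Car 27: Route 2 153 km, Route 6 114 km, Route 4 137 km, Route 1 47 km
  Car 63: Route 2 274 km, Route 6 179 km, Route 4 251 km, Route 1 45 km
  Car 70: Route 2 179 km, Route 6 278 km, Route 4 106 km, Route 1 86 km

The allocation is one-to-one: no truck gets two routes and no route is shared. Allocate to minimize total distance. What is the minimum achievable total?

Minimum total: 397 km

Optimal: Car 58→Route 2 (132 km), Car 27→Route 6 (114 km), Car 70→Route 4 (106 km), Car 63→Route 1 (45 km) — total 132+114+106+45 = 397 km.
Row-greedy (each truck in turn takes its cheapest remaining route) gives 629 km, worse by 232.
Swapping Car 58↔Car 27 (Car 58→Route 6 368 km, Car 27→Route 2 153 km) adds 275.
No other one-to-one assignment undercuts 397 km.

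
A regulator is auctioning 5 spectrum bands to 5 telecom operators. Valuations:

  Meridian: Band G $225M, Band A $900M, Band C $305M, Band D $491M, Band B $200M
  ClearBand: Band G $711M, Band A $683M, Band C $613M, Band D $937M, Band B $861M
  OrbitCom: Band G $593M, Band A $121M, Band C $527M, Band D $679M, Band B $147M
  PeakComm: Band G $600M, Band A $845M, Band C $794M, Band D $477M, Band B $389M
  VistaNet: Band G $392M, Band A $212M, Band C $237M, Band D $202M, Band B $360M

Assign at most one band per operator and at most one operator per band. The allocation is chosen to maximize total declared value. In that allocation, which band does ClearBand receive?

ClearBand receives Band B.

Optimal: Meridian→Band A ($900M), ClearBand→Band B ($861M), OrbitCom→Band D ($679M), PeakComm→Band C ($794M), VistaNet→Band G ($392M) — total 900+861+679+794+392 = $3626M.
Row-greedy (each operator in turn takes its best remaining band) gives $3584M, worse by 42.
Next-best assignment: Meridian→Band A, ClearBand→Band D, OrbitCom→Band G, PeakComm→Band C, VistaNet→Band B = $3584M.
Checked against all permutations: $3626M is optimal.
ClearBand's own top band is Band D ($937M), but forcing ClearBand→Band D and reassigning the rest optimally gives only $3584M — worse by 42.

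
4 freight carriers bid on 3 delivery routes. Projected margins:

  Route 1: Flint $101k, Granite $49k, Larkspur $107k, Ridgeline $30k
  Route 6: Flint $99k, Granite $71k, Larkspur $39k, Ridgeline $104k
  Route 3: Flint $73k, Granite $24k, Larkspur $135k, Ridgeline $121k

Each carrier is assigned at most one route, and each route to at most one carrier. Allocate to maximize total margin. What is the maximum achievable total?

Max total: $340k

Treat this as an assignment problem: match each carrier to one route.
Optimal: Flint→Route 1 ($101k), Ridgeline→Route 6 ($104k), Larkspur→Route 3 ($135k) — total 101+104+135 = $340k.
Swapping Ridgeline↔Larkspur (Ridgeline→Route 3 $121k, Larkspur→Route 6 $39k) loses 79.
Checked against all permutations: $340k is optimal.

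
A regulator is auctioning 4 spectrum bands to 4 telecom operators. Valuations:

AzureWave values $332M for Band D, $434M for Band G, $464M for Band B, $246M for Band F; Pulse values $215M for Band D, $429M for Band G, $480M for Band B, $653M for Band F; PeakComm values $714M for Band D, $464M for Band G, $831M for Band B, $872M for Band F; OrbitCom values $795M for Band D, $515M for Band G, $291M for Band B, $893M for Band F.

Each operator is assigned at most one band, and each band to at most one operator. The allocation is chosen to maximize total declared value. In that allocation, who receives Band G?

AzureWave receives Band G.

This is the linear assignment problem.
Optimal: AzureWave→Band G ($434M), Pulse→Band F ($653M), PeakComm→Band B ($831M), OrbitCom→Band D ($795M) — total 434+653+831+795 = $2713M.
Column-greedy (each band in turn goes to its best remaining operator) gives $1985M, worse by 728.
AzureWave's own top band is Band B ($464M), but forcing AzureWave→Band B and reassigning the rest optimally gives only $2560M — worse by 153.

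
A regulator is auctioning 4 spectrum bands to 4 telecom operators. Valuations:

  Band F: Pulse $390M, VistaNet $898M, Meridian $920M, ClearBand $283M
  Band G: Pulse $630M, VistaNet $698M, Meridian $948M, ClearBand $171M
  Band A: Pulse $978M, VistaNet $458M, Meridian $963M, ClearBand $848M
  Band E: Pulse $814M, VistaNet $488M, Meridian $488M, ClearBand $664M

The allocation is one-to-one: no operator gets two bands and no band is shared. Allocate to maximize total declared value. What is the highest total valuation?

Treat this as an assignment problem: match each operator to one band.
Optimal: Pulse→Band E ($814M), VistaNet→Band F ($898M), Meridian→Band G ($948M), ClearBand→Band A ($848M) — total 814+898+948+848 = $3508M.
Max-entry greedy (repeatedly take the single best remaining cell) gives $3488M, worse by 20.
Next-best assignment: Pulse→Band A, VistaNet→Band F, Meridian→Band G, ClearBand→Band E = $3488M.
Swapping Pulse↔Meridian (Pulse→Band G $630M, Meridian→Band E $488M) loses 644.
Every other assignment is strictly worse.

Max total: $3508M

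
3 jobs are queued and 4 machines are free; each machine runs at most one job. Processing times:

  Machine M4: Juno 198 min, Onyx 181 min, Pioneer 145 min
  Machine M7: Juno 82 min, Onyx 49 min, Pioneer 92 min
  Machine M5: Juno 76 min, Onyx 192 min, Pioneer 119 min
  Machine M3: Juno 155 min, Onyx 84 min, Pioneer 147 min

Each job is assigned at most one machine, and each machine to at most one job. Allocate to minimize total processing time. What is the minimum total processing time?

Min total: 252 min

This is a one-to-one assignment (minimum-cost bipartite matching).
Optimal: Juno→Machine M5 (76 min), Onyx→Machine M3 (84 min), Pioneer→Machine M7 (92 min) — total 76+84+92 = 252 min.
Min-entry greedy (repeatedly take the single cheapest remaining cell) gives 270 min, worse by 18.
Checked against all permutations: 252 min is optimal.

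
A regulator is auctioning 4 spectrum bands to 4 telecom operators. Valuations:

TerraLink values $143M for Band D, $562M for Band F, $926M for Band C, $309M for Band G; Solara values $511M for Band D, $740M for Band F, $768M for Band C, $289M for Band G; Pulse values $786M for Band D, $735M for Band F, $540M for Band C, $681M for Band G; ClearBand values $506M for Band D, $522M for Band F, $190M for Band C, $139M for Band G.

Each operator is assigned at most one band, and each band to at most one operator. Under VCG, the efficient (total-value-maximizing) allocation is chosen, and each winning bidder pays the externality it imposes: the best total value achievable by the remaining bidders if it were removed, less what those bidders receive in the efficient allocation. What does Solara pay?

Solara pays $121M.

Efficient allocation: TerraLink→Band C ($926M), Solara→Band F ($740M), Pulse→Band G ($681M), ClearBand→Band D ($506M); total welfare W = $2853M.
Solara receives Band F at value $740M, so the others get W − 740 = $2113M.
Without Solara: best allocation of the remaining 3 bidders over all 4 bands is TerraLink→Band C ($926M), Pulse→Band D ($786M), ClearBand→Band F ($522M), total $2234M.
VCG payment = (others' best without Solara) − (others' welfare with Solara) = 2234 − 2113 = $121M.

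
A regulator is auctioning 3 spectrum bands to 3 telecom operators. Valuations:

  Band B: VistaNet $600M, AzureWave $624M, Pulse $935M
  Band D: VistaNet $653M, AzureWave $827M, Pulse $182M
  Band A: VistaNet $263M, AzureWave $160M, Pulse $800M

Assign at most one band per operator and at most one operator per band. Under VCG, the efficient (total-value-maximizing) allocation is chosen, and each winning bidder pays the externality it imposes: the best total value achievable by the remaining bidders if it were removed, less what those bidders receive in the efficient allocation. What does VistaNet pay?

Efficient allocation: VistaNet→Band B ($600M), AzureWave→Band D ($827M), Pulse→Band A ($800M); total welfare W = $2227M.
VistaNet receives Band B at value $600M, so the others get W − 600 = $1627M.
Without VistaNet: best allocation of the remaining 2 bidders over all 3 bands is AzureWave→Band D ($827M), Pulse→Band B ($935M), total $1762M.
VCG payment = (others' best without VistaNet) − (others' welfare with VistaNet) = 1762 − 1627 = $135M.

VistaNet pays $135M.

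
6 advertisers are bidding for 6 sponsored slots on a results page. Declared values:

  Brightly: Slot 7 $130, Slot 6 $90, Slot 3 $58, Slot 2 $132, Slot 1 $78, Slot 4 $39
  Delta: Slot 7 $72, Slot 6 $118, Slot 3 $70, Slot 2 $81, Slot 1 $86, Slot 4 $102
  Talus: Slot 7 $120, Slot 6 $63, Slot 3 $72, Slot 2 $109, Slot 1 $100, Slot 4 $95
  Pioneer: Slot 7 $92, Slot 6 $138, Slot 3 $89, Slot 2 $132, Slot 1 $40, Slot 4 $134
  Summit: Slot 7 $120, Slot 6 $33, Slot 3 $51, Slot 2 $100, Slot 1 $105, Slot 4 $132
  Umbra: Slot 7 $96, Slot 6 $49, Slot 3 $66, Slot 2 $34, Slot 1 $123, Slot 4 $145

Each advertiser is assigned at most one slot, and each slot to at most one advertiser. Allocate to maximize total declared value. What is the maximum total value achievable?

Optimal: Brightly→Slot 2 ($132), Delta→Slot 3 ($70), Talus→Slot 7 ($120), Pioneer→Slot 6 ($138), Summit→Slot 4 ($132), Umbra→Slot 1 ($123) — total 132+70+120+138+132+123 = $715.
Column-greedy (each slot in turn goes to its best remaining advertiser) gives $665, worse by 50.
Next-best assignment: Brightly→Slot 2, Delta→Slot 6, Talus→Slot 7, Pioneer→Slot 3, Summit→Slot 4, Umbra→Slot 1 = $714.

Maximum total: $715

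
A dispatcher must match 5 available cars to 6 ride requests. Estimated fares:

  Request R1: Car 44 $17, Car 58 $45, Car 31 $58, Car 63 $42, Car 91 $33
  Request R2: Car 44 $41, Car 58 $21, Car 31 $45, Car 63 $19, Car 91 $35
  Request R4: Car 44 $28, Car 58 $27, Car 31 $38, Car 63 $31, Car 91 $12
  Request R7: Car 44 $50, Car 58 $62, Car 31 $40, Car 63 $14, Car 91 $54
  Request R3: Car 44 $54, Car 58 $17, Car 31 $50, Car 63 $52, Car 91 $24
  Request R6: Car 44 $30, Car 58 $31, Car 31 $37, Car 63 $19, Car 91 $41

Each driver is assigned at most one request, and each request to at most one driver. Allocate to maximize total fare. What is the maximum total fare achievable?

Maximum total: $254

Optimal: Car 44→Request R2 ($41), Car 58→Request R7 ($62), Car 31→Request R1 ($58), Car 63→Request R3 ($52), Car 91→Request R6 ($41) — total 41+62+58+52+41 = $254.
Next-best assignment: Car 44→Request R3, Car 58→Request R7, Car 31→Request R1, Car 63→Request R4, Car 91→Request R6 = $246.
Swapping Car 58↔Car 63 (Car 58→Request R3 $17, Car 63→Request R7 $14) loses 83.
No other one-to-one assignment exceeds $254.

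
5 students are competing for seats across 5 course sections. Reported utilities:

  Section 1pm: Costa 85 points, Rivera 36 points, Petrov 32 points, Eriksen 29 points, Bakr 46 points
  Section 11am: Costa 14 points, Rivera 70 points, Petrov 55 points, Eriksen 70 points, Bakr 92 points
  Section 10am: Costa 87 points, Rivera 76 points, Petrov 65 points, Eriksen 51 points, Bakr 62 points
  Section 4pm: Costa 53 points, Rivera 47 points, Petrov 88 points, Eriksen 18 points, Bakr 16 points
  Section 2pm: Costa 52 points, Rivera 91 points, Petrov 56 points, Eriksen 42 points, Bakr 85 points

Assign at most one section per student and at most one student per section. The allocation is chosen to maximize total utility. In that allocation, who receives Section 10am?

Eriksen receives Section 10am.

Treat this as an assignment problem: match each student to one section.
Optimal: Costa→Section 1pm (85 points), Rivera→Section 2pm (91 points), Petrov→Section 4pm (88 points), Eriksen→Section 10am (51 points), Bakr→Section 11am (92 points) — total 85+91+88+51+92 = 407 points.
Max-entry greedy (repeatedly take the single best remaining cell) gives 387 points, worse by 20.
Eriksen's own top section is Section 11am (70 points), but forcing Eriksen→Section 11am and reassigning the rest optimally gives only 404 points — worse by 3.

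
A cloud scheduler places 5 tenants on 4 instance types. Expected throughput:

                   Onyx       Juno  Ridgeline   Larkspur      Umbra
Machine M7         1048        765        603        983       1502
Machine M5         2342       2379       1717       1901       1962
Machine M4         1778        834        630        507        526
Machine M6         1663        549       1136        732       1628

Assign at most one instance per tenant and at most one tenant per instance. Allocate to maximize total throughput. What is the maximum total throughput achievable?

Optimal: Umbra→Machine M7 (1502 ops/s), Juno→Machine M5 (2379 ops/s), Onyx→Machine M4 (1778 ops/s), Ridgeline→Machine M6 (1136 ops/s) — total 1502+2379+1778+1136 = 6795 ops/s.
Row-greedy (each tenant in turn takes its best remaining instance) gives 5295 ops/s, worse by 1500.
No other one-to-one assignment exceeds 6795 ops/s.

Max total: 6795 ops/s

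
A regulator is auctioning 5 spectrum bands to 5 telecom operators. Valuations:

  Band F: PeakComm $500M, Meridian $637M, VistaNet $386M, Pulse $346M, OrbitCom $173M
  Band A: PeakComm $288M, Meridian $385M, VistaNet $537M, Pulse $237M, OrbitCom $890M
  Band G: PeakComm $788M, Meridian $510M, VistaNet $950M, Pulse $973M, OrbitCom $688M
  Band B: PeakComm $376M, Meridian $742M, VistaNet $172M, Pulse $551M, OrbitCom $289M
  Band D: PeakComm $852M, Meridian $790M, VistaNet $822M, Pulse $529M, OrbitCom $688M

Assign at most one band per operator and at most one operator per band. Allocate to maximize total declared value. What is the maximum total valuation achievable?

Treat this as an assignment problem: match each operator to one band.
Optimal: PeakComm→Band F ($500M), Meridian→Band B ($742M), VistaNet→Band D ($822M), Pulse→Band G ($973M), OrbitCom→Band A ($890M) — total 500+742+822+973+890 = $3927M.
Max-entry greedy (repeatedly take the single best remaining cell) gives $3843M, worse by 84.
Next-best assignment: PeakComm→Band D, Meridian→Band F, VistaNet→Band G, Pulse→Band B, OrbitCom→Band A = $3880M.
Swapping PeakComm↔Pulse (PeakComm→Band G $788M, Pulse→Band F $346M) loses 339.
Every other assignment is strictly worse.

Maximum total: $3927M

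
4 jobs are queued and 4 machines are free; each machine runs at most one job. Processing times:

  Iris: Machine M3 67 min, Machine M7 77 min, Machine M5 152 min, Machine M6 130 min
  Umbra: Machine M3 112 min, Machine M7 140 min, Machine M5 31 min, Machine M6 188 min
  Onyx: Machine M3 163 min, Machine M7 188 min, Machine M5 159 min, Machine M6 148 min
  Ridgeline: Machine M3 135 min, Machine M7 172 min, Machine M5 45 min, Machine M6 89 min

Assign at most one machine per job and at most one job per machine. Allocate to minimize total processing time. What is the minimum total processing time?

Optimal: Iris→Machine M7 (77 min), Umbra→Machine M5 (31 min), Onyx→Machine M3 (163 min), Ridgeline→Machine M6 (89 min) — total 77+31+163+89 = 360 min.
Next-best assignment: Iris→Machine M3, Umbra→Machine M5, Onyx→Machine M7, Ridgeline→Machine M6 = 375 min.
Every other assignment is strictly worse.

Minimum total: 360 min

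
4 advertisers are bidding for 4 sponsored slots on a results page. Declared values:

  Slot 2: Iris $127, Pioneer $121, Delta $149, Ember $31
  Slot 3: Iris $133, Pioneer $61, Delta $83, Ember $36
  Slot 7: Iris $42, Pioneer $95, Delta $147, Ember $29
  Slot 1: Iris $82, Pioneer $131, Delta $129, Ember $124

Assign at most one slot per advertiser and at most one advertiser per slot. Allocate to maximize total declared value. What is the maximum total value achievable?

Maximum total: $525

Optimal: Iris→Slot 3 ($133), Pioneer→Slot 2 ($121), Delta→Slot 7 ($147), Ember→Slot 1 ($124) — total 133+121+147+124 = $525.
Row-greedy (each advertiser in turn takes its best remaining slot) gives $442, worse by 83.
Next-best assignment: Iris→Slot 3, Pioneer→Slot 7, Delta→Slot 2, Ember→Slot 1 = $501.
Checked against all permutations: $525 is optimal.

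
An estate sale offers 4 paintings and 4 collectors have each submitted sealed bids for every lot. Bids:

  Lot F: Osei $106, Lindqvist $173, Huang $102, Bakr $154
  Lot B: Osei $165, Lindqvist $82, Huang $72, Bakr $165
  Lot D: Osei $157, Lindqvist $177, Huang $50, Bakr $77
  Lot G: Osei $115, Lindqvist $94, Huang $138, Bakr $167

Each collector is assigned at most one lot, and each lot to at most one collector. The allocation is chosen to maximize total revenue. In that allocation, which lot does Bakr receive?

Bakr receives Lot F.

Optimal: Osei→Lot B ($165), Lindqvist→Lot D ($177), Huang→Lot G ($138), Bakr→Lot F ($154) — total 165+177+138+154 = $634.
Max-entry greedy (repeatedly take the single best remaining cell) gives $611, worse by 23.
Every other assignment is strictly worse.
Bakr's own top lot is Lot G ($167), but forcing Bakr→Lot G and reassigning the rest optimally gives only $611 — worse by 23.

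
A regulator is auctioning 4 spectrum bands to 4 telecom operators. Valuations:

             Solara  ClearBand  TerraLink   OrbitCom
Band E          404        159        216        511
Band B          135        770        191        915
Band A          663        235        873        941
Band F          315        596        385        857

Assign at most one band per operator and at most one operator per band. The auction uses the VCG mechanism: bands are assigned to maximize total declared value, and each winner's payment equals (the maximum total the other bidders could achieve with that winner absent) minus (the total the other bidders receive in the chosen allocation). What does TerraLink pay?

TerraLink pays $259M.

Efficient allocation: Solara→Band E ($404M), ClearBand→Band B ($770M), TerraLink→Band A ($873M), OrbitCom→Band F ($857M); total welfare W = $2904M.
TerraLink receives Band A at value $873M, so the others get W − 873 = $2031M.
Without TerraLink: best allocation of the remaining 3 bidders over all 4 bands is Solara→Band A ($663M), ClearBand→Band B ($770M), OrbitCom→Band F ($857M), total $2290M.
VCG payment = (others' best without TerraLink) − (others' welfare with TerraLink) = 2290 − 2031 = $259M.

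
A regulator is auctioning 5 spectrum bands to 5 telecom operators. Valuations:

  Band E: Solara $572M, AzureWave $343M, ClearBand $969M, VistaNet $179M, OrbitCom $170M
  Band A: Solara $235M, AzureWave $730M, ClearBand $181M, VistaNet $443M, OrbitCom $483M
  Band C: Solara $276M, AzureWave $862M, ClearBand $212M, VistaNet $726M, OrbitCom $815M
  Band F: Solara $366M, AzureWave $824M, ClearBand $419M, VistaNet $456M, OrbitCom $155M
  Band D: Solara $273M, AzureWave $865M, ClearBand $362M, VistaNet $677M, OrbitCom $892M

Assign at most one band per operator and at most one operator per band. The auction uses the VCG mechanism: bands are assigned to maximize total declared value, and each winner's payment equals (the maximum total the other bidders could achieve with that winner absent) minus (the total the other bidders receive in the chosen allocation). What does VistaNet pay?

VistaNet pays $132M.

Efficient allocation: Solara→Band F ($366M), AzureWave→Band A ($730M), ClearBand→Band E ($969M), VistaNet→Band C ($726M), OrbitCom→Band D ($892M); total welfare W = $3683M.
VistaNet receives Band C at value $726M, so the others get W − 726 = $2957M.
Without VistaNet: best allocation of the remaining 4 bidders over all 5 bands is Solara→Band F ($366M), AzureWave→Band C ($862M), ClearBand→Band E ($969M), OrbitCom→Band D ($892M), total $3089M.
VCG payment = (others' best without VistaNet) − (others' welfare with VistaNet) = 3089 − 2957 = $132M.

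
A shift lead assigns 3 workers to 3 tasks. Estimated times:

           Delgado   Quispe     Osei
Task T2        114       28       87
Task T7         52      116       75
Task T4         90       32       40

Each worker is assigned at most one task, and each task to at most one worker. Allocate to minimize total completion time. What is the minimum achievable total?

Min total: 120 min

This is a one-to-one assignment (minimum-cost bipartite matching).
Optimal: Delgado→Task T7 (52 min), Quispe→Task T2 (28 min), Osei→Task T4 (40 min) — total 52+28+40 = 120 min.
Next-best assignment: Delgado→Task T7, Quispe→Task T4, Osei→Task T2 = 171 min.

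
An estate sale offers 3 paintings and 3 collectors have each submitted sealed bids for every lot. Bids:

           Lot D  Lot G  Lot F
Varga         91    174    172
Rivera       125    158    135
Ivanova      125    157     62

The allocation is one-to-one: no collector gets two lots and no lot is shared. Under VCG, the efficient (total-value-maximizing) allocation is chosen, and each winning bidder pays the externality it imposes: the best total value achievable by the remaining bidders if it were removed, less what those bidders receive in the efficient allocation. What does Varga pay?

Varga pays $9.

Efficient allocation: Varga→Lot F ($172), Rivera→Lot G ($158), Ivanova→Lot D ($125); total welfare W = $455.
Varga receives Lot F at value $172, so the others get W − 172 = $283.
Without Varga: best allocation of the remaining 2 bidders over all 3 lots is Rivera→Lot F ($135), Ivanova→Lot G ($157), total $292.
VCG payment = (others' best without Varga) − (others' welfare with Varga) = 292 − 283 = $9.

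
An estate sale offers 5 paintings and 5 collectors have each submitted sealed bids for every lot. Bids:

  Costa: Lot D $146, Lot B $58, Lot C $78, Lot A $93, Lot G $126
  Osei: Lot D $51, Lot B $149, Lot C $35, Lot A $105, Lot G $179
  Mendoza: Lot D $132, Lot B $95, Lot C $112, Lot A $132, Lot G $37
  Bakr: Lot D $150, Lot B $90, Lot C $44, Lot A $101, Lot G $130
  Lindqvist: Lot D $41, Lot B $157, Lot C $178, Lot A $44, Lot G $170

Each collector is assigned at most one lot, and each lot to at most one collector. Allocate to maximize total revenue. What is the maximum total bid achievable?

Optimal: Costa→Lot D ($146), Osei→Lot B ($149), Mendoza→Lot A ($132), Bakr→Lot G ($130), Lindqvist→Lot C ($178) — total 146+149+132+130+178 = $735.
Max-entry greedy (repeatedly take the single best remaining cell) gives $697, worse by 38.
No other one-to-one assignment exceeds $735.

Maximum total: $735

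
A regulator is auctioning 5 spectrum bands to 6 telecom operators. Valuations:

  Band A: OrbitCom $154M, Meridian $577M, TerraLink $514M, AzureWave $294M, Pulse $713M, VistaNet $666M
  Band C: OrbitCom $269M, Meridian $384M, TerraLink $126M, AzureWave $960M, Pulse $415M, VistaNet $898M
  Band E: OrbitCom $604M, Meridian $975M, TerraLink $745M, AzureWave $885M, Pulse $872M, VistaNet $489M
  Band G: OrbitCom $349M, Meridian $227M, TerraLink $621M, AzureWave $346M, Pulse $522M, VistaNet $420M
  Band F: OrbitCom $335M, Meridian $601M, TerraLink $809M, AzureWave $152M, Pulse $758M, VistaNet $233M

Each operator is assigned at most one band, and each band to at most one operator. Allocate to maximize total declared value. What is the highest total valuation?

Maximum total: $3980M

Optimal: VistaNet→Band A ($666M), AzureWave→Band C ($960M), Meridian→Band E ($975M), TerraLink→Band G ($621M), Pulse→Band F ($758M) — total 666+960+975+621+758 = $3980M.
Column-greedy (each band in turn goes to its best remaining operator) gives $3604M, worse by 376.
Swapping Pulse↔AzureWave (Pulse→Band C $415M, AzureWave→Band F $152M) loses 1151.
Every other assignment is strictly worse.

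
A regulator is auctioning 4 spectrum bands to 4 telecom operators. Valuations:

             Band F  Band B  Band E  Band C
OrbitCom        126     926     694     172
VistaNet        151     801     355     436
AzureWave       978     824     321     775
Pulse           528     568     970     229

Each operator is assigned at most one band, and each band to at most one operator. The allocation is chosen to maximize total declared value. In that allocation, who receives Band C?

VistaNet receives Band C.

Optimal: OrbitCom→Band B ($926M), VistaNet→Band C ($436M), AzureWave→Band F ($978M), Pulse→Band E ($970M) — total 926+436+978+970 = $3310M.
Next-best assignment: OrbitCom→Band C, VistaNet→Band B, AzureWave→Band F, Pulse→Band E = $2921M.
Swapping Pulse↔AzureWave (Pulse→Band F $528M, AzureWave→Band E $321M) loses 1099.
VistaNet's own top band is Band B ($801M), but forcing VistaNet→Band B and reassigning the rest optimally gives only $2921M — worse by 389.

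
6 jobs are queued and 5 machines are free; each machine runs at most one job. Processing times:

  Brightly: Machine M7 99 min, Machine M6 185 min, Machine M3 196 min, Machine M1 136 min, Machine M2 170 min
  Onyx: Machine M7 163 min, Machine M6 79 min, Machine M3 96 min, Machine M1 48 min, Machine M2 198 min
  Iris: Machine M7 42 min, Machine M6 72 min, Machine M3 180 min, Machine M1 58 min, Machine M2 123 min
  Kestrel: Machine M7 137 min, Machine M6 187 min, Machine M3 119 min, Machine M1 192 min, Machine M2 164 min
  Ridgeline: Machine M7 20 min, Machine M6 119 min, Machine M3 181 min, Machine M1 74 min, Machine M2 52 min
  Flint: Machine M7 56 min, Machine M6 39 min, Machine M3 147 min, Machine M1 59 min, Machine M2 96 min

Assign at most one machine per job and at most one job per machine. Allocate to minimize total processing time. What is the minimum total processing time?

Optimal: Iris→Machine M7 (42 min), Flint→Machine M6 (39 min), Kestrel→Machine M3 (119 min), Onyx→Machine M1 (48 min), Ridgeline→Machine M2 (52 min) — total 42+39+119+48+52 = 300 min.
Row-greedy (each job in turn takes its cheapest remaining machine) gives 390 min, worse by 90.
No other one-to-one assignment undercuts 300 min.

Min total: 300 min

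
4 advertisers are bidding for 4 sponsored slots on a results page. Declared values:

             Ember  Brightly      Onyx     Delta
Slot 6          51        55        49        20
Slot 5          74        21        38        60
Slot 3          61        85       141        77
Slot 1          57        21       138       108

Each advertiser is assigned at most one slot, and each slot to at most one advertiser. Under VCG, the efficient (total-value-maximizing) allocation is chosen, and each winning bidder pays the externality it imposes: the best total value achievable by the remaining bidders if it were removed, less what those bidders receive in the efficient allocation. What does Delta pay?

Efficient allocation: Ember→Slot 5 ($74), Brightly→Slot 6 ($55), Onyx→Slot 3 ($141), Delta→Slot 1 ($108); total welfare W = $378.
Delta receives Slot 1 at value $108, so the others get W − 108 = $270.
Without Delta: best allocation of the remaining 3 bidders over all 4 slots is Ember→Slot 5 ($74), Brightly→Slot 3 ($85), Onyx→Slot 1 ($138), total $297.
VCG payment = (others' best without Delta) − (others' welfare with Delta) = 297 − 270 = $27.

Delta pays $27.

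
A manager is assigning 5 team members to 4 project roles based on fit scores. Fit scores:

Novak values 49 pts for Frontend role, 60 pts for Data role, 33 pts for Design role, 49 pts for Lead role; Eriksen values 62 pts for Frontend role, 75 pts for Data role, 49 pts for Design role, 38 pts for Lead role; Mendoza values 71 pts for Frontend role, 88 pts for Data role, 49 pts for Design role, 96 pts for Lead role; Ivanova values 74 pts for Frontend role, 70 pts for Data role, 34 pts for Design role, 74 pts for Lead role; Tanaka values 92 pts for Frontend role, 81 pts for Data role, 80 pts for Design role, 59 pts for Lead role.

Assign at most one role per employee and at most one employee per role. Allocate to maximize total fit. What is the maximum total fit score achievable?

Max total: 325 pts

Optimal: Ivanova→Frontend role (74 pts), Eriksen→Data role (75 pts), Tanaka→Design role (80 pts), Mendoza→Lead role (96 pts) — total 74+75+80+96 = 325 pts.
Row-greedy (each employee in turn takes its best remaining role) gives 252 pts, worse by 73.
Next-best assignment: Ivanova→Frontend role, Novak→Data role, Tanaka→Design role, Mendoza→Lead role = 310 pts.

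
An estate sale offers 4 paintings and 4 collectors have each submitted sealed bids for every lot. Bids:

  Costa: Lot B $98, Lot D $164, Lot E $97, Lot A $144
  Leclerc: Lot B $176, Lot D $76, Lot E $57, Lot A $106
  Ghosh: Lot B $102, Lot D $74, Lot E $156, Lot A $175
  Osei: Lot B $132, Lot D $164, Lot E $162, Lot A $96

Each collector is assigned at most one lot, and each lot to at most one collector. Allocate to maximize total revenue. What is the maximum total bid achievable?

Max total: $677

Optimal: Costa→Lot D ($164), Leclerc→Lot B ($176), Ghosh→Lot A ($175), Osei→Lot E ($162) — total 164+176+175+162 = $677.
Next-best assignment: Costa→Lot A, Leclerc→Lot B, Ghosh→Lot E, Osei→Lot D = $640.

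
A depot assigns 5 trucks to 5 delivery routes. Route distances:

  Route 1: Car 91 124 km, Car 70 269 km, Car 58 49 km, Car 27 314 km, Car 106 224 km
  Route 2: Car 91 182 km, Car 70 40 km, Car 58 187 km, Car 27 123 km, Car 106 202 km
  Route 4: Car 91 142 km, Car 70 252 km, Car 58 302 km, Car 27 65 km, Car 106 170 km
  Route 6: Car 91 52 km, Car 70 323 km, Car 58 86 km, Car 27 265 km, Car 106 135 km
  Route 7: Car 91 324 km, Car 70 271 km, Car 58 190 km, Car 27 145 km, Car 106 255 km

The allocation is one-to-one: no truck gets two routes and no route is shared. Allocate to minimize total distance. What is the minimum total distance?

Minimum total: 456 km

Optimal: Car 91→Route 6 (52 km), Car 70→Route 2 (40 km), Car 58→Route 1 (49 km), Car 27→Route 7 (145 km), Car 106→Route 4 (170 km) — total 52+40+49+145+170 = 456 km.
Swapping Car 58↔Car 27 (Car 58→Route 7 190 km, Car 27→Route 1 314 km) adds 310.
Checked against all permutations: 456 km is optimal.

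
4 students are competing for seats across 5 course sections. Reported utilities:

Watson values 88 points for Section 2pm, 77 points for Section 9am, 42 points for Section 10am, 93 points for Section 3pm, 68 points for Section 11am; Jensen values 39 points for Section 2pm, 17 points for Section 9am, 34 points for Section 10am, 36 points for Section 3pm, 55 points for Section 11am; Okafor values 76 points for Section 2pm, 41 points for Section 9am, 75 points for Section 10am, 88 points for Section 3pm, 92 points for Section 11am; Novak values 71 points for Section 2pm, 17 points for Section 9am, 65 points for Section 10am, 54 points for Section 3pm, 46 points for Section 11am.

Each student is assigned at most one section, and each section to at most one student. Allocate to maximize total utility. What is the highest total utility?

Max total: 296 points

Treat this as an assignment problem: match each student to one section.
Optimal: Watson→Section 2pm (88 points), Jensen→Section 11am (55 points), Okafor→Section 3pm (88 points), Novak→Section 10am (65 points) — total 88+55+88+65 = 296 points.
Column-greedy (each section in turn goes to its best remaining student) gives 230 points, worse by 66.
No other one-to-one assignment exceeds 296 points.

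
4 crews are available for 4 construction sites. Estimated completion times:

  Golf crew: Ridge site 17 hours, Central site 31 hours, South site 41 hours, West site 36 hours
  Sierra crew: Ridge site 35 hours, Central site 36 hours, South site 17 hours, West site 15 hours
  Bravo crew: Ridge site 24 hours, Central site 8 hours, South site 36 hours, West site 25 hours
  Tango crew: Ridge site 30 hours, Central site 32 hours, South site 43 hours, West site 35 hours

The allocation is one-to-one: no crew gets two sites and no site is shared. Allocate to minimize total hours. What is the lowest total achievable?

Min total: 77 hours

This is a one-to-one assignment (minimum-cost bipartite matching).
Optimal: Golf crew→Ridge site (17 hours), Sierra crew→South site (17 hours), Bravo crew→Central site (8 hours), Tango crew→West site (35 hours) — total 17+17+8+35 = 77 hours.
Min-entry greedy (repeatedly take the single cheapest remaining cell) gives 83 hours, worse by 6.
Next-best assignment: Golf crew→Ridge site, Sierra crew→West site, Bravo crew→Central site, Tango crew→South site = 83 hours.
Checked against all permutations: 77 hours is optimal.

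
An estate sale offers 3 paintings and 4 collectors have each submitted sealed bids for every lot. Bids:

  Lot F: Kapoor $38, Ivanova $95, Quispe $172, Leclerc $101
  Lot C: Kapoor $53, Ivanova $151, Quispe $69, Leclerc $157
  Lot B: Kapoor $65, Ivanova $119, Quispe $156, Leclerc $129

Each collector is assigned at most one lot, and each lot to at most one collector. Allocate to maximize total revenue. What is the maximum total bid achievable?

Maximum total: $452

Optimal: Quispe→Lot F ($172), Ivanova→Lot C ($151), Leclerc→Lot B ($129) — total 172+151+129 = $452.
Column-greedy (each lot in turn goes to its best remaining collector) gives $448, worse by 4.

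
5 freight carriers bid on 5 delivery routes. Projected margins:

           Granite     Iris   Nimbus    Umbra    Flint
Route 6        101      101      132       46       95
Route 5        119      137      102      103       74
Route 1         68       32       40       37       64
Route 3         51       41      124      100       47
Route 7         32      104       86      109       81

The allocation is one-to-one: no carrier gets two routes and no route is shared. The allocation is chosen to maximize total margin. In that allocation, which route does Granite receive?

Granite receives Route 6.

Optimal: Granite→Route 6 ($101k), Iris→Route 5 ($137k), Nimbus→Route 3 ($124k), Umbra→Route 7 ($109k), Flint→Route 1 ($64k) — total 101+137+124+109+64 = $535k.
Column-greedy (each route in turn goes to its best remaining carrier) gives $518k, worse by 17.
Swapping Nimbus↔Granite (Nimbus→Route 6 $132k, Granite→Route 3 $51k) loses 42.
Granite's own top route is Route 5 ($119k), but forcing Granite→Route 5 and reassigning the rest optimally gives only $519k — worse by 16.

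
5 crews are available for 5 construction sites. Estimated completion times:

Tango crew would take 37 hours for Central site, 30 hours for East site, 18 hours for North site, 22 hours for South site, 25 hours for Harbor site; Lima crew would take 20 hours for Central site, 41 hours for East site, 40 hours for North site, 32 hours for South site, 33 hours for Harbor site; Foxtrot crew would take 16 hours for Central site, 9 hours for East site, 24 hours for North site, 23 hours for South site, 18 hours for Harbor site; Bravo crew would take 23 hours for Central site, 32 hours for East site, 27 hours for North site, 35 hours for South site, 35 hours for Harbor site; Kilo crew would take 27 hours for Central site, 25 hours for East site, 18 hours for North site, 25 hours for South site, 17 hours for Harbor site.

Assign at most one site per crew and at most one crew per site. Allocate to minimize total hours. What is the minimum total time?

Optimal: Tango crew→South site (22 hours), Lima crew→Central site (20 hours), Foxtrot crew→East site (9 hours), Bravo crew→North site (27 hours), Kilo crew→Harbor site (17 hours) — total 22+20+9+27+17 = 95 hours.
Min-entry greedy (repeatedly take the single cheapest remaining cell) gives 99 hours, worse by 4.
Swapping Lima crew↔Foxtrot crew (Lima crew→East site 41 hours, Foxtrot crew→Central site 16 hours) adds 28.
Checked against all permutations: 95 hours is optimal.

Minimum total: 95 hours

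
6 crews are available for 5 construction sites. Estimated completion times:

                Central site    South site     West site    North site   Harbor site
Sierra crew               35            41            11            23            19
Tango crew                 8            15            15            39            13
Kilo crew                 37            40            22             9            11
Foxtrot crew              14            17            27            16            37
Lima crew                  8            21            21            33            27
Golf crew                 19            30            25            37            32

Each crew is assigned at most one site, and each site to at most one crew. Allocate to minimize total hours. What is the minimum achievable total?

Minimum total: 58 hours

Treat this as an assignment problem: match each crew to one site.
Optimal: Lima crew→Central site (8 hours), Foxtrot crew→South site (17 hours), Sierra crew→West site (11 hours), Kilo crew→North site (9 hours), Tango crew→Harbor site (13 hours) — total 8+17+11+9+13 = 58 hours.
Row-greedy (each crew in turn takes its cheapest remaining site) gives 72 hours, worse by 14.
Swapping Tango crew↔Lima crew (Tango crew→Central site 8 hours, Lima crew→Harbor site 27 hours) adds 14.
No other one-to-one assignment undercuts 58 hours.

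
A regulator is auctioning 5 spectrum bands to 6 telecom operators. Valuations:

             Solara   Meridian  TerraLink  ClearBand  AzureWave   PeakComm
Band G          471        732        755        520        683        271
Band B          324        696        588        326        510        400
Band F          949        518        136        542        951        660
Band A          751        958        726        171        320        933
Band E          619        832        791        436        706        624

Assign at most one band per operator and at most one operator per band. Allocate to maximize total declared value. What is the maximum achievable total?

Maximum total: $4052M

Optimal: AzureWave→Band G ($683M), Meridian→Band B ($696M), Solara→Band F ($949M), PeakComm→Band A ($933M), TerraLink→Band E ($791M) — total 683+696+949+933+791 = $4052M.
Row-greedy (each operator in turn takes its best remaining band) gives $3728M, worse by 324.
Swapping TerraLink↔Solara (TerraLink→Band F $136M, Solara→Band E $619M) loses 985.
Every other assignment is strictly worse.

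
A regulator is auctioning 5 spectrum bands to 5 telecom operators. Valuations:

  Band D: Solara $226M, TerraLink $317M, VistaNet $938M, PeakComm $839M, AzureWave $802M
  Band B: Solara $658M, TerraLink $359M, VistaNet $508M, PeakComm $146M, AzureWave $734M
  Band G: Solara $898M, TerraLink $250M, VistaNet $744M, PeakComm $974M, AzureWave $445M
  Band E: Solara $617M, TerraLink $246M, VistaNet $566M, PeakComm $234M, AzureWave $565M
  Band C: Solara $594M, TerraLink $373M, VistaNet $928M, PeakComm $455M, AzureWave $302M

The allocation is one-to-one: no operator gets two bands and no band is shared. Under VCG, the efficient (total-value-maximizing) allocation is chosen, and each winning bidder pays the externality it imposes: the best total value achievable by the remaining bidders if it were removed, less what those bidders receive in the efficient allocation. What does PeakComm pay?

Efficient allocation: Solara→Band E ($617M), TerraLink→Band B ($359M), VistaNet→Band C ($928M), PeakComm→Band G ($974M), AzureWave→Band D ($802M); total welfare W = $3680M.
PeakComm receives Band G at value $974M, so the others get W − 974 = $2706M.
Without PeakComm: best allocation of the remaining 4 bidders over all 5 bands is Solara→Band G ($898M), TerraLink→Band B ($359M), VistaNet→Band C ($928M), AzureWave→Band D ($802M), total $2987M.
VCG payment = (others' best without PeakComm) − (others' welfare with PeakComm) = 2987 − 2706 = $281M.

PeakComm pays $281M.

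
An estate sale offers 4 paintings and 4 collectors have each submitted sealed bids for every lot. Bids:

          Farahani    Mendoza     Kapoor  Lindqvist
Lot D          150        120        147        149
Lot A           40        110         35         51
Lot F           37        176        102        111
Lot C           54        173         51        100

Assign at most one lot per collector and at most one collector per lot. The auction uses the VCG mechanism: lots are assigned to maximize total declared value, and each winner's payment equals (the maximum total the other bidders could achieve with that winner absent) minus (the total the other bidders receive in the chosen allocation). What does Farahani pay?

Efficient allocation: Farahani→Lot D ($150), Mendoza→Lot C ($173), Kapoor→Lot F ($102), Lindqvist→Lot A ($51); total welfare W = $476.
Farahani receives Lot D at value $150, so the others get W − 150 = $326.
Without Farahani: best allocation of the remaining 3 bidders over all 4 lots is Mendoza→Lot C ($173), Kapoor→Lot D ($147), Lindqvist→Lot F ($111), total $431.
VCG payment = (others' best without Farahani) − (others' welfare with Farahani) = 431 − 326 = $105.

Farahani pays $105.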